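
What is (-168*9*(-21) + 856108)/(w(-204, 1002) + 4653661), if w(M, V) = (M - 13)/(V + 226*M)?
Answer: 40044261720/209889418639 ≈ 0.19079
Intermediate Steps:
w(M, V) = (-13 + M)/(V + 226*M)
(-168*9*(-21) + 856108)/(w(-204, 1002) + 4653661) = (-168*9*(-21) + 856108)/((-13 - 204)/(1002 + 226*(-204)) + 4653661) = (-1512*(-21) + 856108)/(-217/(1002 - 46104) + 4653661) = (31752 + 856108)/(-217/(-45102) + 4653661) = 887860/(-1/45102*(-217) + 4653661) = 887860/(217/45102 + 4653661) = 887860/(209889418639/45102) = 887860*(45102/209889418639) = 40044261720/209889418639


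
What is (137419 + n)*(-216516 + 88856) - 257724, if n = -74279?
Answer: -8060710124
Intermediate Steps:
(137419 + n)*(-216516 + 88856) - 257724 = (137419 - 74279)*(-216516 + 88856) - 257724 = 63140*(-127660) - 257724 = -8060452400 - 257724 = -8060710124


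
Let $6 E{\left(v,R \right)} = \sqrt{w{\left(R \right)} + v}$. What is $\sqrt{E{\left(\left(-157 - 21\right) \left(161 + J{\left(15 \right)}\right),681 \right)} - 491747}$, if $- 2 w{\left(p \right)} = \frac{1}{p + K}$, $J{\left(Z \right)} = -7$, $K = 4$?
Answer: $\frac{\sqrt{-8306639498700 + 2055 i \sqrt{51449584170}}}{4110} \approx 0.019675 + 701.25 i$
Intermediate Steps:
$w{\left(p \right)} = - \frac{1}{2 \left(4 + p\right)}$ ($w{\left(p \right)} = - \frac{1}{2 \left(p + 4\right)} = - \frac{1}{2 \left(4 + p\right)}$)
$E{\left(v,R \right)} = \frac{\sqrt{v - \frac{1}{8 + 2 R}}}{6}$ ($E{\left(v,R \right)} = \frac{\sqrt{- \frac{1}{8 + 2 R} + v}}{6} = \frac{\sqrt{v - \frac{1}{8 + 2 R}}}{6}$)
$\sqrt{E{\left(\left(-157 - 21\right) \left(161 + J{\left(15 \right)}\right),681 \right)} - 491747} = \sqrt{\frac{\sqrt{2} \sqrt{- \frac{1}{4 + 681} + 2 \left(-157 - 21\right) \left(161 - 7\right)}}{12} - 491747} = \sqrt{\frac{\sqrt{2} \sqrt{- \frac{1}{685} + 2 \left(\left(-178\right) 154\right)}}{12} - 491747} = \sqrt{\frac{\sqrt{2} \sqrt{\left(-1\right) \frac{1}{685} + 2 \left(-27412\right)}}{12} - 491747} = \sqrt{\frac{\sqrt{2} \sqrt{- \frac{1}{685} - 54824}}{12} - 491747} = \sqrt{\frac{\sqrt{2} \sqrt{- \frac{37554441}{685}}}{12} - 491747} = \sqrt{\frac{\sqrt{2} \frac{i \sqrt{25724792085}}{685}}{12} - 491747} = \sqrt{\frac{i \sqrt{51449584170}}{8220} - 491747} = \sqrt{-491747 + \frac{i \sqrt{51449584170}}{8220}}$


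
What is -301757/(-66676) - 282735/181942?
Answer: 18025316617/6065582396 ≈ 2.9717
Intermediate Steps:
-301757/(-66676) - 282735/181942 = -301757*(-1/66676) - 282735*1/181942 = 301757/66676 - 282735/181942 = 18025316617/6065582396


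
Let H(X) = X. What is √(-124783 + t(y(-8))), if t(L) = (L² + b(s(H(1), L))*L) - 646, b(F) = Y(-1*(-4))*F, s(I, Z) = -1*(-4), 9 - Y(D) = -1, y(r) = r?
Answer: 21*I*√285 ≈ 354.52*I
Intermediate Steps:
Y(D) = 10 (Y(D) = 9 - 1*(-1) = 9 + 1 = 10)
s(I, Z) = 4
b(F) = 10*F
t(L) = -646 + L² + 40*L (t(L) = (L² + (10*4)*L) - 646 = (L² + 40*L) - 646 = -646 + L² + 40*L)
√(-124783 + t(y(-8))) = √(-124783 + (-646 + (-8)² + 40*(-8))) = √(-124783 + (-646 + 64 - 320)) = √(-124783 - 902) = √(-125685) = 21*I*√285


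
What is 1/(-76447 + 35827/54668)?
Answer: -54668/4179168769 ≈ -1.3081e-5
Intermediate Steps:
1/(-76447 + 35827/54668) = 1/(-4179168769/54668) = -54668/4179168769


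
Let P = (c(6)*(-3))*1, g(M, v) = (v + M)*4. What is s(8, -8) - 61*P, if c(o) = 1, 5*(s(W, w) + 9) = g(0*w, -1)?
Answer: 866/5 ≈ 173.20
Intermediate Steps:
g(M, v) = 4*M + 4*v (g(M, v) = (M + v)*4 = 4*M + 4*v)
s(W, w) = -49/5 (s(W, w) = -9 + (4*(0*w) + 4*(-1))/5 = -9 + (4*0 - 4)/5 = -9 + (0 - 4)/5 = -9 + (⅕)*(-4) = -9 - ⅘ = -49/5)
P = -3 (P = (1*(-3))*1 = -3*1 = -3)
s(8, -8) - 61*P = -49/5 - 61*(-3) = -49/5 + 183 = 866/5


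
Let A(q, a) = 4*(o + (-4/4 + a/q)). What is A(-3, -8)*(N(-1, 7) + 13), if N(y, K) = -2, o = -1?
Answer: 88/3 ≈ 29.333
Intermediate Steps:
A(q, a) = -8 + 4*a/q (A(q, a) = 4*(-1 + (-4/4 + a/q)) = 4*(-1 + (-4*1/4 + a/q)) = 4*(-1 + (-1 + a/q)) = 4*(-2 + a/q) = -8 + 4*a/q)
A(-3, -8)*(N(-1, 7) + 13) = (-8 + 4*(-8)/(-3))*(-2 + 13) = (-8 + 4*(-8)*(-1/3))*11 = (-8 + 32/3)*11 = (8/3)*11 = 88/3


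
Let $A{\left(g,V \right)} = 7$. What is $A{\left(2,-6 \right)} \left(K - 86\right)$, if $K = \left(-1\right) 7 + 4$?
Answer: $-623$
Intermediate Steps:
$K = -3$ ($K = -7 + 4 = -3$)
$A{\left(2,-6 \right)} \left(K - 86\right) = 7 \left(-3 - 86\right) = 7 \left(-89\right) = -623$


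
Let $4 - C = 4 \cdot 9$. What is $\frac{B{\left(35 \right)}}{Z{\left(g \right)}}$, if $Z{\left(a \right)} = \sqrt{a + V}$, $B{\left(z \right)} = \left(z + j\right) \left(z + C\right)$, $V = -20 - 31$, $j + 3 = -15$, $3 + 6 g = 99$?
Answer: $- \frac{51 i \sqrt{35}}{35} \approx - 8.6206 i$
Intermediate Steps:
$g = 16$ ($g = - \frac{1}{2} + \frac{1}{6} \cdot 99 = - \frac{1}{2} + \frac{33}{2} = 16$)
$j = -18$ ($j = -3 - 15 = -18$)
$C = -32$ ($C = 4 - 4 \cdot 9 = 4 - 36 = -32$)
$V = -51$ ($V = -20 - 31 = -51$)
$B{\left(z \right)} = \left(-32 + z\right) \left(-18 + z\right)$ ($B{\left(z \right)} = \left(z - 18\right) \left(z - 32\right) = \left(-18 + z\right) \left(-32 + z\right) = \left(-32 + z\right) \left(-18 + z\right)$)
$Z{\left(a \right)} = \sqrt{-51 + a}$ ($Z{\left(a \right)} = \sqrt{a - 51} = \sqrt{-51 + a}$)
$\frac{B{\left(35 \right)}}{Z{\left(g \right)}} = \frac{576 + 35^{2} - 1750}{\sqrt{-51 + 16}} = \frac{576 + 1225 - 1750}{\sqrt{-35}} = \frac{51}{i \sqrt{35}} = 51 \left(- \frac{i \sqrt{35}}{35}\right) = - \frac{51 i \sqrt{35}}{35}$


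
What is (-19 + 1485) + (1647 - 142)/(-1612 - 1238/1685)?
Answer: 3981257503/2717458 ≈ 1465.1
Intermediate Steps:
(-19 + 1485) + (1647 - 142)/(-1612 - 1238/1685) = 1466 + 1505/(-1612 - 1238*1/1685) = 1466 + 1505/(-1612 - 1238/1685) = 1466 + 1505/(-2717458/1685) = 1466 + 1505*(-1685/2717458) = 1466 - 2535925/2717458 = 3981257503/2717458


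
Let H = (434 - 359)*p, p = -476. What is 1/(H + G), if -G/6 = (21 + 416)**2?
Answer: -1/1181514 ≈ -8.4637e-7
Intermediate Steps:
G = -1145814 (G = -6*(21 + 416)**2 = -6*437**2 = -6*190969 = -1145814)
H = -35700 (H = (434 - 359)*(-476) = 75*(-476) = -35700)
1/(H + G) = 1/(-35700 - 1145814) = 1/(-1181514) = -1/1181514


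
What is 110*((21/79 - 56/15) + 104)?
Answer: 2620882/237 ≈ 11059.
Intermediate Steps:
110*((21/79 - 56/15) + 104) = 110*(-4109/1185 + 104) = 110*(119131/1185) = 2620882/237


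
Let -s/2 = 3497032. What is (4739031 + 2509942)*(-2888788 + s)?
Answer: -71640527310996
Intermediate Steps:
s = -6994064 (s = -2*3497032 = -6994064)
(4739031 + 2509942)*(-2888788 + s) = (4739031 + 2509942)*(-2888788 - 6994064) = 7248973*(-9882852) = -71640527310996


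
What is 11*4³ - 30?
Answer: 674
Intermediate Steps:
11*4³ - 30 = 11*64 - 30 = 704 - 30 = 674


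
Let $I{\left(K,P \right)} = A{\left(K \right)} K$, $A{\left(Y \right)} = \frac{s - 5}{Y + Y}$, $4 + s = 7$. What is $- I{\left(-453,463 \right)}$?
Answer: $1$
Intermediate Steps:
$s = 3$ ($s = -4 + 7 = 3$)
$A{\left(Y \right)} = - \frac{1}{Y}$ ($A{\left(Y \right)} = \frac{3 - 5}{Y + Y} = - \frac{2}{2 Y} = - 2 \frac{1}{2 Y} = - \frac{1}{Y}$)
$I{\left(K,P \right)} = -1$ ($I{\left(K,P \right)} = - \frac{1}{K} K = -1$)
$- I{\left(-453,463 \right)} = \left(-1\right) \left(-1\right) = 1$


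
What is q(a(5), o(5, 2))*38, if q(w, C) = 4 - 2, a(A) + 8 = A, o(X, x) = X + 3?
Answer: 76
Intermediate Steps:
o(X, x) = 3 + X
a(A) = -8 + A
q(w, C) = 2
q(a(5), o(5, 2))*38 = 2*38 = 76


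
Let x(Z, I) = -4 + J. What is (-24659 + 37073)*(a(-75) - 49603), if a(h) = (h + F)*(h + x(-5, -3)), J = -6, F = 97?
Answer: -638985822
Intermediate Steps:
x(Z, I) = -10 (x(Z, I) = -4 - 6 = -10)
a(h) = (-10 + h)*(97 + h) (a(h) = (h + 97)*(h - 10) = (97 + h)*(-10 + h) = (-10 + h)*(97 + h))
(-24659 + 37073)*(a(-75) - 49603) = (-24659 + 37073)*((-970 + (-75)**2 + 87*(-75)) - 49603) = 12414*((-970 + 5625 - 6525) - 49603) = 12414*(-1870 - 49603) = 12414*(-51473) = -638985822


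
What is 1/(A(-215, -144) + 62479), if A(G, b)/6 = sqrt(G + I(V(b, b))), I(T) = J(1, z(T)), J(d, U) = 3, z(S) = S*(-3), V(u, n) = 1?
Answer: 62479/3903633073 - 12*I*sqrt(53)/3903633073 ≈ 1.6005e-5 - 2.2379e-8*I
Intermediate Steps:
z(S) = -3*S
I(T) = 3
A(G, b) = 6*sqrt(3 + G) (A(G, b) = 6*sqrt(G + 3) = 6*sqrt(3 + G))
1/(A(-215, -144) + 62479) = 1/(6*sqrt(3 - 215) + 62479) = 1/(6*sqrt(-212) + 62479) = 1/(6*(2*I*sqrt(53)) + 62479) = 1/(12*I*sqrt(53) + 62479) = 1/(62479 + 12*I*sqrt(53))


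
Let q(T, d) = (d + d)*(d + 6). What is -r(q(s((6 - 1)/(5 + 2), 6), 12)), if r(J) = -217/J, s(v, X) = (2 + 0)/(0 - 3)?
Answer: 217/432 ≈ 0.50231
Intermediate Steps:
s(v, X) = -2/3 (s(v, X) = 2/(-3) = 2*(-1/3) = -2/3)
q(T, d) = 2*d*(6 + d) (q(T, d) = (2*d)*(6 + d) = 2*d*(6 + d))
-r(q(s((6 - 1)/(5 + 2), 6), 12)) = -(-217)/(2*12*(6 + 12)) = -(-217)/(2*12*18) = -(-217)/432 = -1*(-217/432) = 217/432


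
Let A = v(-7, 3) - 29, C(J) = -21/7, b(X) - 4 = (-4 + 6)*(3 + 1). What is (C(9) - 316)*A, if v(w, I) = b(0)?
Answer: 5423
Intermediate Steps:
b(X) = 12 (b(X) = 4 + (-4 + 6)*(3 + 1) = 4 + 2*4 = 4 + 8 = 12)
v(w, I) = 12
C(J) = -3 (C(J) = -21*⅐ = -3)
A = -17 (A = 12 - 29 = -17)
(C(9) - 316)*A = (-3 - 316)*(-17) = -319*(-17) = 5423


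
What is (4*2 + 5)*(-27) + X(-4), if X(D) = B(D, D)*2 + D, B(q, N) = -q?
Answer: -347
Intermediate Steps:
X(D) = -D (X(D) = -D*2 + D = -2*D + D = -D)
(4*2 + 5)*(-27) + X(-4) = (4*2 + 5)*(-27) - 1*(-4) = (8 + 5)*(-27) + 4 = 13*(-27) + 4 = -351 + 4 = -347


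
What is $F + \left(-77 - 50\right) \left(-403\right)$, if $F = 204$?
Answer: $51385$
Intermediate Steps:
$F + \left(-77 - 50\right) \left(-403\right) = 204 + \left(-77 - 50\right) \left(-403\right) = 204 - -51181 = 204 + 51181 = 51385$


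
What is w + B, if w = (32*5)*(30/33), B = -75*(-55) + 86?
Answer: 47921/11 ≈ 4356.5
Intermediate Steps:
B = 4211 (B = 4125 + 86 = 4211)
w = 1600/11 (w = 160*(30*(1/33)) = 160*(10/11) = 1600/11 ≈ 145.45)
w + B = 1600/11 + 4211 = 47921/11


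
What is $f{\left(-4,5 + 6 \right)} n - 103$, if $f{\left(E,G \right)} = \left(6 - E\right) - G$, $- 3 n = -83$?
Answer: $- \frac{392}{3} \approx -130.67$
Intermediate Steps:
$n = \frac{83}{3}$ ($n = \left(- \frac{1}{3}\right) \left(-83\right) = \frac{83}{3} \approx 27.667$)
$f{\left(E,G \right)} = 6 - E - G$
$f{\left(-4,5 + 6 \right)} n - 103 = \left(6 - -4 - \left(5 + 6\right)\right) \frac{83}{3} - 103 = \left(6 + 4 - 11\right) \frac{83}{3} - 103 = \left(-1\right) \frac{83}{3} - 103 = - \frac{83}{3} - 103 = - \frac{392}{3}$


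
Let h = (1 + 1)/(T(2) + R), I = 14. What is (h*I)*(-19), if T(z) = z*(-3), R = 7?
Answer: -532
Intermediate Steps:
T(z) = -3*z
h = 2 (h = (1 + 1)/(-3*2 + 7) = 2/(-6 + 7) = 2/1 = 2*1 = 2)
(h*I)*(-19) = (2*14)*(-19) = 28*(-19) = -532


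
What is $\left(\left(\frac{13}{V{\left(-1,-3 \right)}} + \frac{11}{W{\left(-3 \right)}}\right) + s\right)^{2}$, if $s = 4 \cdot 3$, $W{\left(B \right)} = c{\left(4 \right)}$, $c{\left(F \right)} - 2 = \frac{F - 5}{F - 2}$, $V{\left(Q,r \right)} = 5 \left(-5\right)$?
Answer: $\frac{1990921}{5625} \approx 353.94$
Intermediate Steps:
$V{\left(Q,r \right)} = -25$
$c{\left(F \right)} = 2 + \frac{-5 + F}{-2 + F}$ ($c{\left(F \right)} = 2 + \frac{F - 5}{F - 2} = 2 + \frac{-5 + F}{-2 + F}$)
$W{\left(B \right)} = \frac{3}{2}$ ($W{\left(B \right)} = \frac{3 \left(-3 + 4\right)}{-2 + 4} = 3 \cdot \frac{1}{2} \cdot 1 = \frac{3}{2}$)
$s = 12$
$\left(\left(\frac{13}{V{\left(-1,-3 \right)}} + \frac{11}{W{\left(-3 \right)}}\right) + s\right)^{2} = \left(\left(\frac{13}{-25} + \frac{11}{\frac{3}{2}}\right) + 12\right)^{2} = \left(\left(13 \left(- \frac{1}{25}\right) + 11 \cdot \frac{2}{3}\right) + 12\right)^{2} = \left(\left(- \frac{13}{25} + \frac{22}{3}\right) + 12\right)^{2} = \left(\frac{511}{75} + 12\right)^{2} = \left(\frac{1411}{75}\right)^{2} = \frac{1990921}{5625}$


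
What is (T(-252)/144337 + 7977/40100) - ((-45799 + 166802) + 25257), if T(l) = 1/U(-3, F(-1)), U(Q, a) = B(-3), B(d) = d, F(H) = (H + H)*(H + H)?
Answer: -2539617319197353/17363741100 ≈ -1.4626e+5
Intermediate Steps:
F(H) = 4*H² (F(H) = (2*H)*(2*H) = 4*H²)
U(Q, a) = -3
T(l) = -⅓ (T(l) = 1/(-3) = -⅓)
(T(-252)/144337 + 7977/40100) - ((-45799 + 166802) + 25257) = (-⅓/144337 + 7977/40100) - ((-45799 + 166802) + 25257) = (-⅓*1/144337 + 7977*(1/40100)) - (121003 + 25257) = (-1/433011 + 7977/40100) - 1*146260 = 3454088647/17363741100 - 146260 = -2539617319197353/17363741100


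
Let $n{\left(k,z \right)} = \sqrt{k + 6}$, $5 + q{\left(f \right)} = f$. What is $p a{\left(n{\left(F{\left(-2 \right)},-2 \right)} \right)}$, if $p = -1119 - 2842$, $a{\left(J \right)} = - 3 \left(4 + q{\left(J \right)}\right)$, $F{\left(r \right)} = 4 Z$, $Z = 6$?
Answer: $-11883 + 11883 \sqrt{30} \approx 53203.0$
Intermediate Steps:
$F{\left(r \right)} = 24$ ($F{\left(r \right)} = 4 \cdot 6 = 24$)
$q{\left(f \right)} = -5 + f$
$n{\left(k,z \right)} = \sqrt{6 + k}$
$a{\left(J \right)} = 3 - 3 J$ ($a{\left(J \right)} = - 3 \left(4 + \left(-5 + J\right)\right) = - 3 \left(-1 + J\right) = 3 - 3 J$)
$p = -3961$
$p a{\left(n{\left(F{\left(-2 \right)},-2 \right)} \right)} = - 3961 \left(3 - 3 \sqrt{6 + 24}\right) = - 3961 \left(3 - 3 \sqrt{30}\right) = -11883 + 11883 \sqrt{30}$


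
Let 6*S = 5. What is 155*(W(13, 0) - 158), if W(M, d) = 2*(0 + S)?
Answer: -72695/3 ≈ -24232.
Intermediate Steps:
S = 5/6 (S = (1/6)*5 = 5/6 ≈ 0.83333)
W(M, d) = 5/3 (W(M, d) = 2*(0 + 5/6) = 2*(5/6) = 5/3)
155*(W(13, 0) - 158) = 155*(5/3 - 158) = 155*(-469/3) = -72695/3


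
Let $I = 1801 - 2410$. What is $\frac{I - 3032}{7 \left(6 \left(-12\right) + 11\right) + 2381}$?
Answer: $- \frac{3641}{1954} \approx -1.8634$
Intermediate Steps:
$I = -609$
$\frac{I - 3032}{7 \left(6 \left(-12\right) + 11\right) + 2381} = \frac{-609 - 3032}{7 \left(6 \left(-12\right) + 11\right) + 2381} = - \frac{3641}{7 \left(-72 + 11\right) + 2381} = - \frac{3641}{7 \left(-61\right) + 2381} = - \frac{3641}{-427 + 2381} = - \frac{3641}{1954}$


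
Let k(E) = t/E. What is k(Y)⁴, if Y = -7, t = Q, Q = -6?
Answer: 1296/2401 ≈ 0.53977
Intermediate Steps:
t = -6
k(E) = -6/E
k(Y)⁴ = (-6/(-7))⁴ = (-6*(-⅐))⁴ = (6/7)⁴ = 1296/2401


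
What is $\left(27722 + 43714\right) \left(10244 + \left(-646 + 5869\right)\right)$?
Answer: $1104900612$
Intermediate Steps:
$\left(27722 + 43714\right) \left(10244 + \left(-646 + 5869\right)\right) = 71436 \left(10244 + 5223\right) = 71436 \cdot 15467 = 1104900612$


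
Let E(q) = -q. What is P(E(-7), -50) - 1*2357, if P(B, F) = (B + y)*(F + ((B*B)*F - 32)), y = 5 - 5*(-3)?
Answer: -70721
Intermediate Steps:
y = 20 (y = 5 + 15 = 20)
P(B, F) = (20 + B)*(-32 + F + F*B²) (P(B, F) = (B + 20)*(F + ((B*B)*F - 32)) = (20 + B)*(F + (B²*F - 32)) = (20 + B)*(F + (F*B² - 32)) = (20 + B)*(F + (-32 + F*B²)) = (20 + B)*(-32 + F + F*B²))
P(E(-7), -50) - 1*2357 = (-640 - (-32)*(-7) + 20*(-50) - 1*(-7)*(-50) - 50*(-1*(-7))³ + 20*(-50)*(-1*(-7))²) - 1*2357 = (-640 - 32*7 - 1000 + 7*(-50) - 50*7³ + 20*(-50)*7²) - 2357 = (-640 - 224 - 1000 - 350 - 50*343 + 20*(-50)*49) - 2357 = (-640 - 224 - 1000 - 350 - 17150 - 49000) - 2357 = -68364 - 2357 = -70721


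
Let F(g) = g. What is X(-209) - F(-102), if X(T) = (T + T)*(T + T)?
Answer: 174826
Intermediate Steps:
X(T) = 4*T**2 (X(T) = (2*T)*(2*T) = 4*T**2)
X(-209) - F(-102) = 4*(-209)**2 - 1*(-102) = 4*43681 + 102 = 174724 + 102 = 174826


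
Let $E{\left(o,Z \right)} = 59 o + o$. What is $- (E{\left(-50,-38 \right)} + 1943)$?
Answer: $1057$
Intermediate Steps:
$E{\left(o,Z \right)} = 60 o$
$- (E{\left(-50,-38 \right)} + 1943) = - (60 \left(-50\right) + 1943) = - (-3000 + 1943) = \left(-1\right) \left(-1057\right) = 1057$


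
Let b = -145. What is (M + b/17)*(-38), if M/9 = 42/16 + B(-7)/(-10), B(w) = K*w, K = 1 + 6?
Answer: -764807/340 ≈ -2249.4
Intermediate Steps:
K = 7
B(w) = 7*w
M = 2709/40 (M = 9*(42/16 + (7*(-7))/(-10)) = 9*(42*(1/16) - 49*(-⅒)) = 9*(21/8 + 49/10) = 9*(301/40) = 2709/40 ≈ 67.725)
(M + b/17)*(-38) = (2709/40 - 145/17)*(-38) = (40253/680)*(-38) = -764807/340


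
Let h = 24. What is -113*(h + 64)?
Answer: -9944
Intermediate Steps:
-113*(h + 64) = -113*(24 + 64) = -113*88 = -9944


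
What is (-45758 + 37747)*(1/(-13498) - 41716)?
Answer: 4510854460259/13498 ≈ 3.3419e+8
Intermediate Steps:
(-45758 + 37747)*(1/(-13498) - 41716) = -8011*(-1/13498 - 41716) = -8011*(-563082569/13498) = 4510854460259/13498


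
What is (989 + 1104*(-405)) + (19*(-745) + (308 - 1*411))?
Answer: -460389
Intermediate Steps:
(989 + 1104*(-405)) + (19*(-745) + (308 - 1*411)) = (989 - 447120) + (-14155 + (308 - 411)) = -446131 + (-14155 - 103) = -446131 - 14258 = -460389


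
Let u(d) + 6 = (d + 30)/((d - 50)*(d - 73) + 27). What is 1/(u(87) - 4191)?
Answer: -545/2287248 ≈ -0.00023828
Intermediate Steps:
u(d) = -6 + (30 + d)/(27 + (-73 + d)*(-50 + d)) (u(d) = -6 + (d + 30)/((d - 50)*(d - 73) + 27) = -6 + (30 + d)/((-50 + d)*(-73 + d) + 27) = -6 + (30 + d)/((-73 + d)*(-50 + d) + 27) = -6 + (30 + d)/(27 + (-73 + d)*(-50 + d)))
1/(u(87) - 4191) = 1/((-22032 - 6*87² + 739*87)/(3677 + 87² - 123*87) - 4191) = 1/((-22032 - 6*7569 + 64293)/(3677 + 7569 - 10701) - 4191) = 1/((-22032 - 45414 + 64293)/545 - 4191) = 1/((1/545)*(-3153) - 4191) = 1/(-3153/545 - 4191) = 1/(-2287248/545) = -545/2287248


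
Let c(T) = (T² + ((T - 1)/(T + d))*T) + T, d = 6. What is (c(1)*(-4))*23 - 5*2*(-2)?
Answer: -164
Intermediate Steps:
c(T) = T + T² + T*(-1 + T)/(6 + T) (c(T) = (T² + ((T - 1)/(T + 6))*T) + T = (T² + ((-1 + T)/(6 + T))*T) + T = (T² + T*(-1 + T)/(6 + T)) + T = T + T² + T*(-1 + T)/(6 + T))
(c(1)*(-4))*23 - 5*2*(-2) = ((1*(5 + 1² + 8*1)/(6 + 1))*(-4))*23 - 5*2*(-2) = ((1*(5 + 1 + 8)/7)*(-4))*23 - 10*(-2) = ((1*(⅐)*14)*(-4))*23 + 20 = (2*(-4))*23 + 20 = -8*23 + 20 = -184 + 20 = -164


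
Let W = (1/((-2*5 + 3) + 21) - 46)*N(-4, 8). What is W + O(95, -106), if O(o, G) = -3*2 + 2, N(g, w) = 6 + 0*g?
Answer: -1957/7 ≈ -279.57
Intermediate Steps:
N(g, w) = 6 (N(g, w) = 6 + 0 = 6)
O(o, G) = -4 (O(o, G) = -6 + 2 = -4)
W = -1929/7 (W = (1/((-2*5 + 3) + 21) - 46)*6 = (1/((-10 + 3) + 21) - 46)*6 = (1/(-7 + 21) - 46)*6 = (1/14 - 46)*6 = -643/14*6 = -1929/7 ≈ -275.57)
W + O(95, -106) = -1929/7 - 4 = -1957/7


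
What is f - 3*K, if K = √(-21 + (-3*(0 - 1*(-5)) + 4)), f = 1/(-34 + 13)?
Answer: -1/21 - 12*I*√2 ≈ -0.047619 - 16.971*I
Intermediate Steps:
f = -1/21 (f = 1/(-21) = -1/21 ≈ -0.047619)
K = 4*I*√2 (K = √(-21 + (-3*(0 + 5) + 4)) = √(-21 + (-3*5 + 4)) = √(-21 + (-15 + 4)) = √(-21 - 11) = √(-32) = 4*I*√2 ≈ 5.6569*I)
f - 3*K = -1/21 - 12*I*√2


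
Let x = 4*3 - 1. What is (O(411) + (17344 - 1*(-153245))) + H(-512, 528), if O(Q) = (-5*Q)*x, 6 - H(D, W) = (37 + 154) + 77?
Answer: 147722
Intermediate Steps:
H(D, W) = -262 (H(D, W) = 6 - ((37 + 154) + 77) = 6 - (191 + 77) = 6 - 1*268 = 6 - 268 = -262)
x = 11 (x = 12 - 1 = 11)
O(Q) = -55*Q (O(Q) = -5*Q*11 = -55*Q)
(O(411) + (17344 - 1*(-153245))) + H(-512, 528) = (-55*411 + (17344 - 1*(-153245))) - 262 = (-22605 + (17344 + 153245)) - 262 = (-22605 + 170589) - 262 = 147984 - 262 = 147722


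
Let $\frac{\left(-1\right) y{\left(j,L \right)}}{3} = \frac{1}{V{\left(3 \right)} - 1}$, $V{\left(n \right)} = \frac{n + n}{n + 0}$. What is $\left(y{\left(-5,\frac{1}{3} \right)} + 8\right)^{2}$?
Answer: $25$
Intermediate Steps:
$V{\left(n \right)} = 2$ ($V{\left(n \right)} = \frac{2 n}{n} = 2$)
$y{\left(j,L \right)} = -3$ ($y{\left(j,L \right)} = - \frac{3}{2 - 1} = - \frac{3}{1} = \left(-3\right) 1 = -3$)
$\left(y{\left(-5,\frac{1}{3} \right)} + 8\right)^{2} = \left(-3 + 8\right)^{2} = 5^{2} = 25$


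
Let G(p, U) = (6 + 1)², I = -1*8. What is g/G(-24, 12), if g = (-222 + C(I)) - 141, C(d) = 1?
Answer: -362/49 ≈ -7.3878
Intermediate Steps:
I = -8
G(p, U) = 49 (G(p, U) = 7² = 49)
g = -362 (g = (-222 + 1) - 141 = -221 - 141 = -362)
g/G(-24, 12) = -362/49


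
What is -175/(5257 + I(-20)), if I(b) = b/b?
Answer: -175/5258 ≈ -0.033283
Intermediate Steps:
I(b) = 1
-175/(5257 + I(-20)) = -175/(5257 + 1) = -175/5258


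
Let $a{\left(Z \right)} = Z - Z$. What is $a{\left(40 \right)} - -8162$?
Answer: $8162$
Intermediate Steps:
$a{\left(Z \right)} = 0$
$a{\left(40 \right)} - -8162 = 0 - -8162 = 0 + 8162 = 8162$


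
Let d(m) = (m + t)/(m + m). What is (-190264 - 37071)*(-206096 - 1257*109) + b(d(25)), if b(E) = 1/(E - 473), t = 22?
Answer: 1841050156607495/23603 ≈ 7.8001e+10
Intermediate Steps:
d(m) = (22 + m)/(2*m) (d(m) = (m + 22)/(m + m) = (22 + m)/((2*m)) = (22 + m)*(1/(2*m)) = (22 + m)/(2*m))
b(E) = 1/(-473 + E)
(-190264 - 37071)*(-206096 - 1257*109) + b(d(25)) = (-190264 - 37071)*(-206096 - 1257*109) + 1/(-473 + (½)*(22 + 25)/25) = -227335*(-206096 - 137013) + 1/(-473 + (½)*(1/25)*47) = -227335*(-343109) + 1/(-473 + 47/50) = 78000684515 + 1/(-23603/50) = 78000684515 - 50/23603 = 1841050156607495/23603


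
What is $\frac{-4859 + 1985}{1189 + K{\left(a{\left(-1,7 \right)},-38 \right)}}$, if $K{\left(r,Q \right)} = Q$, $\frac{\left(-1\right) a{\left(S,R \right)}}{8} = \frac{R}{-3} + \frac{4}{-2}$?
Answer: $- \frac{2874}{1151} \approx -2.497$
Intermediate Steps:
$a{\left(S,R \right)} = 16 + \frac{8 R}{3}$ ($a{\left(S,R \right)} = - 8 \left(\frac{R}{-3} + \frac{4}{-2}\right) = - 8 \left(R \left(- \frac{1}{3}\right) + 4 \left(- \frac{1}{2}\right)\right) = - 8 \left(- \frac{R}{3} - 2\right) = - 8 \left(-2 - \frac{R}{3}\right) = 16 + \frac{8 R}{3}$)
$\frac{-4859 + 1985}{1189 + K{\left(a{\left(-1,7 \right)},-38 \right)}} = \frac{-4859 + 1985}{1189 - 38} = - \frac{2874}{1151}$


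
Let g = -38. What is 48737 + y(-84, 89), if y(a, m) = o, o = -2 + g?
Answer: 48697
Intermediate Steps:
o = -40 (o = -2 - 38 = -40)
y(a, m) = -40
48737 + y(-84, 89) = 48737 - 40 = 48697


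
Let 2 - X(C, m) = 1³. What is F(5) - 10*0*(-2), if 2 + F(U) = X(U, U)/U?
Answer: -9/5 ≈ -1.8000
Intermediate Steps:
X(C, m) = 1 (X(C, m) = 2 - 1*1³ = 2 - 1*1 = 2 - 1 = 1)
F(U) = -2 + 1/U
F(5) - 10*0*(-2) = (-2 + 1/5) - 10*0*(-2) = (-2 + ⅕) - 0*(-2) = -9/5 - 1*0 = -9/5 + 0 = -9/5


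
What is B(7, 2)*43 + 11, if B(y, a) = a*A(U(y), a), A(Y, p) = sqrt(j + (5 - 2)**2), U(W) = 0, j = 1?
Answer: 11 + 86*sqrt(10) ≈ 282.96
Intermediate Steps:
A(Y, p) = sqrt(10) (A(Y, p) = sqrt(1 + (5 - 2)**2) = sqrt(1 + 3**2) = sqrt(1 + 9) = sqrt(10))
B(y, a) = a*sqrt(10)
B(7, 2)*43 + 11 = (2*sqrt(10))*43 + 11 = 86*sqrt(10) + 11 = 11 + 86*sqrt(10)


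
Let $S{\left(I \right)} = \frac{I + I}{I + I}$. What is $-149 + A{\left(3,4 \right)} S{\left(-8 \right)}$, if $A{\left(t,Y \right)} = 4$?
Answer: $-145$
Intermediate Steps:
$S{\left(I \right)} = 1$ ($S{\left(I \right)} = \frac{2 I}{2 I} = 2 I \frac{1}{2 I} = 1$)
$-149 + A{\left(3,4 \right)} S{\left(-8 \right)} = -149 + 4 \cdot 1 = -149 + 4 = -145$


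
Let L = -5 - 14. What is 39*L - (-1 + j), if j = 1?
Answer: -741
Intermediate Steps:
L = -19
39*L - (-1 + j) = 39*(-19) - (-1 + 1) = -741 - 1*0 = -741 + 0 = -741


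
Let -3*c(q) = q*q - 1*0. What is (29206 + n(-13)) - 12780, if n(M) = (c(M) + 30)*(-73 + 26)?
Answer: 52991/3 ≈ 17664.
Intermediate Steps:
c(q) = -q²/3 (c(q) = -(q*q - 1*0)/3 = -(q² + 0)/3 = -q²/3)
n(M) = -1410 + 47*M²/3 (n(M) = (-M²/3 + 30)*(-73 + 26) = (30 - M²/3)*(-47) = -1410 + 47*M²/3)
(29206 + n(-13)) - 12780 = (29206 + (-1410 + (47/3)*(-13)²)) - 12780 = (29206 + (-1410 + (47/3)*169)) - 12780 = (29206 + (-1410 + 7943/3)) - 12780 = (29206 + 3713/3) - 12780 = 91331/3 - 12780 = 52991/3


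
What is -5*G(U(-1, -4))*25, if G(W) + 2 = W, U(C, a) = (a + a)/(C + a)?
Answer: 50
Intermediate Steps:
U(C, a) = 2*a/(C + a) (U(C, a) = (2*a)/(C + a) = 2*a/(C + a))
G(W) = -2 + W
-5*G(U(-1, -4))*25 = -5*(-2 + 2*(-4)/(-1 - 4))*25 = -5*(-2 + 2*(-4)/(-5))*25 = -5*(-2 + 2*(-4)*(-⅕))*25 = -5*(-2 + 8/5)*25 = -5*(-⅖)*25 = 2*25 = 50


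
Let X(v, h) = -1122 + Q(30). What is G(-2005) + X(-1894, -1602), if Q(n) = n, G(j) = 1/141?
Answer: -153971/141 ≈ -1092.0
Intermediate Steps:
G(j) = 1/141
X(v, h) = -1092 (X(v, h) = -1122 + 30 = -1092)
G(-2005) + X(-1894, -1602) = 1/141 - 1092 = -153971/141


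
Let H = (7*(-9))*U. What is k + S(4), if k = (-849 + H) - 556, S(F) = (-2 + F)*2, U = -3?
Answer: -1212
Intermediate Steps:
S(F) = -4 + 2*F
H = 189 (H = (7*(-9))*(-3) = -63*(-3) = 189)
k = -1216 (k = (-849 + 189) - 556 = -660 - 556 = -1216)
k + S(4) = -1216 + (-4 + 2*4) = -1216 + (-4 + 8) = -1216 + 4 = -1212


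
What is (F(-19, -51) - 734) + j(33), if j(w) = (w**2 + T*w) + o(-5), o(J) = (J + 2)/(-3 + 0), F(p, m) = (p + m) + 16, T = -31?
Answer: -721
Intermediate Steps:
F(p, m) = 16 + m + p (F(p, m) = (m + p) + 16 = 16 + m + p)
o(J) = -2/3 - J/3 (o(J) = (2 + J)/(-3) = (2 + J)*(-1/3) = -2/3 - J/3)
j(w) = 1 + w**2 - 31*w (j(w) = (w**2 - 31*w) + (-2/3 - 1/3*(-5)) = (w**2 - 31*w) + (-2/3 + 5/3) = (w**2 - 31*w) + 1 = 1 + w**2 - 31*w)
(F(-19, -51) - 734) + j(33) = ((16 - 51 - 19) - 734) + (1 + 33**2 - 31*33) = (-54 - 734) + (1 + 1089 - 1023) = -788 + 67 = -721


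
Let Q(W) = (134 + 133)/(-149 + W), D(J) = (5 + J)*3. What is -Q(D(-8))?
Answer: 267/158 ≈ 1.6899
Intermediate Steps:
D(J) = 15 + 3*J
Q(W) = 267/(-149 + W)
-Q(D(-8)) = -267/(-149 + (15 + 3*(-8))) = -267/(-149 + (15 - 24)) = -267/(-149 - 9) = -267/(-158) = -267*(-1)/158 = -1*(-267/158) = 267/158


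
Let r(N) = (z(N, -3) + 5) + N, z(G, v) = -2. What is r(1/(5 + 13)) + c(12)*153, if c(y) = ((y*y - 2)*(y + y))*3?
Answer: 28156951/18 ≈ 1.5643e+6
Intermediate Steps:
r(N) = 3 + N (r(N) = (-2 + 5) + N = 3 + N)
c(y) = 6*y*(-2 + y²) (c(y) = ((y² - 2)*(2*y))*3 = ((-2 + y²)*(2*y))*3 = (2*y*(-2 + y²))*3 = 6*y*(-2 + y²))
r(1/(5 + 13)) + c(12)*153 = (3 + 1/(5 + 13)) + (6*12*(-2 + 12²))*153 = (3 + 1/18) + (6*12*(-2 + 144))*153 = (3 + 1/18) + (6*12*142)*153 = 55/18 + 10224*153 = 55/18 + 1564272 = 28156951/18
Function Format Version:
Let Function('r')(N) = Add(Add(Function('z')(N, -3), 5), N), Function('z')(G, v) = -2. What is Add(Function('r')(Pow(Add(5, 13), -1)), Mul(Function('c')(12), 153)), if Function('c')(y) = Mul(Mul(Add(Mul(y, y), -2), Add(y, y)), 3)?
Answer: Rational(28156951, 18) ≈ 1.5643e+6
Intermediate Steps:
Function('r')(N) = Add(3, N) (Function('r')(N) = Add(Add(-2, 5), N) = Add(3, N))
Function('c')(y) = Mul(6, y, Add(-2, Pow(y, 2))) (Function('c')(y) = Mul(Mul(Add(Pow(y, 2), -2), Mul(2, y)), 3) = Mul(Mul(Add(-2, Pow(y, 2)), Mul(2, y)), 3) = Mul(Mul(2, y, Add(-2, Pow(y, 2))), 3) = Mul(6, y, Add(-2, Pow(y, 2))))
Add(Function('r')(Pow(Add(5, 13), -1)), Mul(Function('c')(12), 153)) = Add(Add(3, Pow(Add(5, 13), -1)), Mul(Mul(6, 12, Add(-2, Pow(12, 2))), 153)) = Add(Add(3, Pow(18, -1)), Mul(Mul(6, 12, Add(-2, 144)), 153)) = Add(Add(3, Rational(1, 18)), Mul(Mul(6, 12, 142), 153)) = Add(Rational(55, 18), Mul(10224, 153)) = Add(Rational(55, 18), 1564272) = Rational(28156951, 18)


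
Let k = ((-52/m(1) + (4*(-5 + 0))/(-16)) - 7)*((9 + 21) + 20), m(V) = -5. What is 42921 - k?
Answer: 85377/2 ≈ 42689.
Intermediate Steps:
k = 465/2 (k = ((-52/(-5) + (4*(-5 + 0))/(-16)) - 7)*((9 + 21) + 20) = ((-52*(-⅕) + (4*(-5))*(-1/16)) - 7)*(30 + 20) = ((52/5 - 20*(-1/16)) - 7)*50 = ((52/5 + 5/4) - 7)*50 = (233/20 - 7)*50 = (93/20)*50 = 465/2 ≈ 232.50)
42921 - k = 42921 - 1*465/2 = 42921 - 465/2 = 85377/2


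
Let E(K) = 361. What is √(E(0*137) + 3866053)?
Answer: 137*√206 ≈ 1966.3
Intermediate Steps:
√(E(0*137) + 3866053) = √(361 + 3866053) = √3866414 = 137*√206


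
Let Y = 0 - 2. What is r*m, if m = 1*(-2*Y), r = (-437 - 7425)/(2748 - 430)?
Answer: -15724/1159 ≈ -13.567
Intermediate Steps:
Y = -2
r = -3931/1159 (r = -7862/2318 = -7862*1/2318 = -3931/1159 ≈ -3.3917)
m = 4 (m = 1*(-2*(-2)) = 1*4 = 4)
r*m = -3931/1159*4 = -15724/1159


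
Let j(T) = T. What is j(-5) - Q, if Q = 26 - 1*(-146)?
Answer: -177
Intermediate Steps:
Q = 172 (Q = 26 + 146 = 172)
j(-5) - Q = -5 - 1*172 = -5 - 172 = -177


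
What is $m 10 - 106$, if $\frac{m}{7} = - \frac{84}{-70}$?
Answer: $-22$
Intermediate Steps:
$m = \frac{42}{5}$ ($m = 7 \left(- \frac{84}{-70}\right) = 7 \left(\left(-84\right) \left(- \frac{1}{70}\right)\right) = 7 \cdot \frac{6}{5} = \frac{42}{5} \approx 8.4$)
$m 10 - 106 = \frac{42}{5} \cdot 10 - 106 = 84 - 106 = -22$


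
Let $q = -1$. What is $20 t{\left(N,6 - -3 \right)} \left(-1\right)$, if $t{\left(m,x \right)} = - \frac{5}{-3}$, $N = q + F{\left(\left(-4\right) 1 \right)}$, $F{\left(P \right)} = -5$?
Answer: $- \frac{100}{3} \approx -33.333$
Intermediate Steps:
$N = -6$ ($N = -1 - 5 = -6$)
$t{\left(m,x \right)} = \frac{5}{3}$ ($t{\left(m,x \right)} = \left(-5\right) \left(- \frac{1}{3}\right) = \frac{5}{3}$)
$20 t{\left(N,6 - -3 \right)} \left(-1\right) = 20 \cdot \frac{5}{3} \left(-1\right) = \frac{100}{3} \left(-1\right) = - \frac{100}{3}$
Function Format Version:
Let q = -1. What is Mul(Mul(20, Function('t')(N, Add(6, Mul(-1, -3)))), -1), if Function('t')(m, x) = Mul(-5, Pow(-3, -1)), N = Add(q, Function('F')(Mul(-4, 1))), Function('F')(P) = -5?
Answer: Rational(-100, 3) ≈ -33.333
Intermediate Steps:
N = -6 (N = Add(-1, -5) = -6)
Function('t')(m, x) = Rational(5, 3) (Function('t')(m, x) = Mul(-5, Rational(-1, 3)) = Rational(5, 3))
Mul(Mul(20, Function('t')(N, Add(6, Mul(-1, -3)))), -1) = Mul(Mul(20, Rational(5, 3)), -1) = Mul(Rational(100, 3), -1) = Rational(-100, 3)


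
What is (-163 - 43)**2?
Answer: 42436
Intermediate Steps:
(-163 - 43)**2 = (-206)**2 = 42436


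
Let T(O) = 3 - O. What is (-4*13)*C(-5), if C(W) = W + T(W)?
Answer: -156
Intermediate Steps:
C(W) = 3 (C(W) = W + (3 - W) = 3)
(-4*13)*C(-5) = -4*13*3 = -52*3 = -156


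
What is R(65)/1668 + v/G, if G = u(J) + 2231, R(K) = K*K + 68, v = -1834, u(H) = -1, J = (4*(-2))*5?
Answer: 1085713/619940 ≈ 1.7513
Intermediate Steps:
J = -40 (J = -8*5 = -40)
R(K) = 68 + K**2 (R(K) = K**2 + 68 = 68 + K**2)
G = 2230 (G = -1 + 2231 = 2230)
R(65)/1668 + v/G = (68 + 65**2)/1668 - 1834/2230 = (68 + 4225)*(1/1668) - 1834*1/2230 = 4293*(1/1668) - 917/1115 = 1431/556 - 917/1115 = 1085713/619940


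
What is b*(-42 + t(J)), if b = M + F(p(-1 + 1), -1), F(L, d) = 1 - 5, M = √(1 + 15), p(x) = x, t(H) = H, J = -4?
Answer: 0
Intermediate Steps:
M = 4 (M = √16 = 4)
F(L, d) = -4
b = 0 (b = 4 - 4 = 0)
b*(-42 + t(J)) = 0*(-42 - 4) = 0*(-46) = 0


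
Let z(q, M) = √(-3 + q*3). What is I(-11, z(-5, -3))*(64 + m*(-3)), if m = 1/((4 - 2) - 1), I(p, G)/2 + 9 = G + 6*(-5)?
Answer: -4758 + 366*I*√2 ≈ -4758.0 + 517.6*I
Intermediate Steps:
z(q, M) = √(-3 + 3*q)
I(p, G) = -78 + 2*G (I(p, G) = -18 + 2*(G + 6*(-5)) = -18 + 2*(G - 30) = -18 + 2*(-30 + G) = -18 + (-60 + 2*G) = -78 + 2*G)
m = 1 (m = 1/(2 - 1) = 1/1 = 1)
I(-11, z(-5, -3))*(64 + m*(-3)) = (-78 + 2*√(-3 + 3*(-5)))*(64 + 1*(-3)) = (-78 + 2*√(-3 - 15))*(64 - 3) = (-78 + 2*√(-18))*61 = (-78 + 2*(3*I*√2))*61 = (-78 + 6*I*√2)*61 = -4758 + 366*I*√2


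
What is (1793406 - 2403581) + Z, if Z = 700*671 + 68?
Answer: -140407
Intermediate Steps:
Z = 469768 (Z = 469700 + 68 = 469768)
(1793406 - 2403581) + Z = (1793406 - 2403581) + 469768 = -610175 + 469768 = -140407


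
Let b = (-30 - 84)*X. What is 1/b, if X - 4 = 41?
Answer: -1/5130 ≈ -0.00019493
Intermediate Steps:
X = 45 (X = 4 + 41 = 45)
b = -5130 (b = (-30 - 84)*45 = -114*45 = -5130)
1/b = 1/(-5130) = -1/5130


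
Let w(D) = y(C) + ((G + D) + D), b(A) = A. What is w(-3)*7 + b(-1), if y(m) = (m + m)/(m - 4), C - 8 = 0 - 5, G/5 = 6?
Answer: 125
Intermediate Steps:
G = 30 (G = 5*6 = 30)
C = 3 (C = 8 + (0 - 5) = 8 - 5 = 3)
y(m) = 2*m/(-4 + m) (y(m) = (2*m)/(-4 + m) = 2*m/(-4 + m))
w(D) = 24 + 2*D (w(D) = 2*3/(-4 + 3) + ((30 + D) + D) = 2*3/(-1) + (30 + 2*D) = 2*3*(-1) + (30 + 2*D) = -6 + (30 + 2*D) = 24 + 2*D)
w(-3)*7 + b(-1) = (24 + 2*(-3))*7 - 1 = (24 - 6)*7 - 1 = 18*7 - 1 = 126 - 1 = 125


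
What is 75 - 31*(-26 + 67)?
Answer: -1196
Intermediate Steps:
75 - 31*(-26 + 67) = 75 - 31*41 = 75 - 1271 = -1196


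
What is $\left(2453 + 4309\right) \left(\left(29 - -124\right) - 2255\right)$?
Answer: $-14213724$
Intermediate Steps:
$\left(2453 + 4309\right) \left(\left(29 - -124\right) - 2255\right) = 6762 \left(\left(29 + 124\right) - 2255\right) = 6762 \left(153 - 2255\right) = 6762 \left(-2102\right) = -14213724$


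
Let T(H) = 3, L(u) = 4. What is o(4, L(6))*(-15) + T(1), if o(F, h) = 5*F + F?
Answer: -357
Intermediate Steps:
o(F, h) = 6*F
o(4, L(6))*(-15) + T(1) = (6*4)*(-15) + 3 = 24*(-15) + 3 = -360 + 3 = -357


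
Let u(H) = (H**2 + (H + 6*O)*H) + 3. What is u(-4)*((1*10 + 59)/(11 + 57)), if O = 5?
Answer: -345/4 ≈ -86.250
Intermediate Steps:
u(H) = 3 + H**2 + H*(30 + H) (u(H) = (H**2 + (H + 6*5)*H) + 3 = (H**2 + (H + 30)*H) + 3 = (H**2 + (30 + H)*H) + 3 = (H**2 + H*(30 + H)) + 3 = 3 + H**2 + H*(30 + H))
u(-4)*((1*10 + 59)/(11 + 57)) = (3 + 2*(-4)**2 + 30*(-4))*((1*10 + 59)/(11 + 57)) = (3 + 2*16 - 120)*((10 + 59)/68) = (3 + 32 - 120)*(69*(1/68)) = -85*69/68 = -345/4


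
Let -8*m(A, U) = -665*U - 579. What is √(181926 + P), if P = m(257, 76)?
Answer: √3013054/4 ≈ 433.95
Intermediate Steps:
m(A, U) = 579/8 + 665*U/8 (m(A, U) = -(-665*U - 579)/8 = -(-579 - 665*U)/8 = 579/8 + 665*U/8)
P = 51119/8 (P = 579/8 + (665/8)*76 = 579/8 + 12635/2 = 51119/8 ≈ 6389.9)
√(181926 + P) = √(181926 + 51119/8) = √(1506527/8) = √3013054/4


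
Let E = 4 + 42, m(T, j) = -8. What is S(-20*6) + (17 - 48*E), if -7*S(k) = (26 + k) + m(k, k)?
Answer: -15235/7 ≈ -2176.4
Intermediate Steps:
E = 46
S(k) = -18/7 - k/7 (S(k) = -((26 + k) - 8)/7 = -(18 + k)/7 = -18/7 - k/7)
S(-20*6) + (17 - 48*E) = (-18/7 - (-20)*6/7) + (17 - 48*46) = (-18/7 - ⅐*(-120)) + (17 - 2208) = (-18/7 + 120/7) - 2191 = 102/7 - 2191 = -15235/7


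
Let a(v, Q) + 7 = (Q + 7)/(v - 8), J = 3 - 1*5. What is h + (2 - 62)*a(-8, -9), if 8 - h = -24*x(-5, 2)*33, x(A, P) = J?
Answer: -2327/2 ≈ -1163.5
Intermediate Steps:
J = -2 (J = 3 - 5 = -2)
a(v, Q) = -7 + (7 + Q)/(-8 + v) (a(v, Q) = -7 + (Q + 7)/(v - 8) = -7 + (7 + Q)/(-8 + v))
x(A, P) = -2
h = -1576 (h = 8 - (-24*(-2))*33 = 8 - 48*33 = 8 - 1*1584 = 8 - 1584 = -1576)
h + (2 - 62)*a(-8, -9) = -1576 + (2 - 62)*((63 - 9 - 7*(-8))/(-8 - 8)) = -1576 - 60*(63 - 9 + 56)/(-16) = -1576 - (-15)*110/4 = -1576 - 60*(-55/8) = -1576 + 825/2 = -2327/2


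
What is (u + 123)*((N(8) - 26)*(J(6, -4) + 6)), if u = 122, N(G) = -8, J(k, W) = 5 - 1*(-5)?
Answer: -133280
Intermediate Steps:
J(k, W) = 10 (J(k, W) = 5 + 5 = 10)
(u + 123)*((N(8) - 26)*(J(6, -4) + 6)) = (122 + 123)*((-8 - 26)*(10 + 6)) = 245*(-34*16) = 245*(-544) = -133280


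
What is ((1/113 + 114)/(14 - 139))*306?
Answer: -3942198/14125 ≈ -279.09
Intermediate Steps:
((1/113 + 114)/(14 - 139))*306 = ((1/113 + 114)/(-125))*306 = ((12883/113)*(-1/125))*306 = -12883/14125*306 = -3942198/14125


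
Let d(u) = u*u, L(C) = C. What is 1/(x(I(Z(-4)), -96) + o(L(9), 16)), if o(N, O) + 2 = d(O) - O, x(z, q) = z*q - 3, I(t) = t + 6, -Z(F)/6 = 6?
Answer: 1/3115 ≈ 0.00032103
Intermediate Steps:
Z(F) = -36 (Z(F) = -6*6 = -36)
d(u) = u**2
I(t) = 6 + t
x(z, q) = -3 + q*z (x(z, q) = q*z - 3 = -3 + q*z)
o(N, O) = -2 + O**2 - O (o(N, O) = -2 + (O**2 - O) = -2 + O**2 - O)
1/(x(I(Z(-4)), -96) + o(L(9), 16)) = 1/((-3 - 96*(6 - 36)) + (-2 + 16**2 - 1*16)) = 1/((-3 - 96*(-30)) + (-2 + 256 - 16)) = 1/((-3 + 2880) + 238) = 1/(2877 + 238) = 1/3115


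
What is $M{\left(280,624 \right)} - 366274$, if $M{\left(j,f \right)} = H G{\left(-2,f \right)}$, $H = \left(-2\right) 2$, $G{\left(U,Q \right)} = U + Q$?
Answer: $-368762$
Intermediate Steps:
$G{\left(U,Q \right)} = Q + U$
$H = -4$
$M{\left(j,f \right)} = 8 - 4 f$ ($M{\left(j,f \right)} = - 4 \left(f - 2\right) = - 4 \left(-2 + f\right) = 8 - 4 f$)
$M{\left(280,624 \right)} - 366274 = \left(8 - 2496\right) - 366274 = -2488 - 366274 = -368762$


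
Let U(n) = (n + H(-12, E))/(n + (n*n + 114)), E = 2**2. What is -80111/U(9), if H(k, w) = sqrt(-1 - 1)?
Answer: -147083796/83 + 16342644*I*sqrt(2)/83 ≈ -1.7721e+6 + 2.7846e+5*I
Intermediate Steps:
E = 4
H(k, w) = I*sqrt(2) (H(k, w) = sqrt(-2) = I*sqrt(2))
U(n) = (n + I*sqrt(2))/(114 + n + n**2) (U(n) = (n + I*sqrt(2))/(n + (n*n + 114)) = (n + I*sqrt(2))/(n + (n**2 + 114)) = (n + I*sqrt(2))/(n + (114 + n**2)) = (n + I*sqrt(2))/(114 + n + n**2))
-80111/U(9) = -80111*(114 + 9 + 9**2)/(9 + I*sqrt(2)) = -80111*(114 + 9 + 81)/(9 + I*sqrt(2)) = -80111*204/(9 + I*sqrt(2)) = -80111/(3/68 + I*sqrt(2)/204)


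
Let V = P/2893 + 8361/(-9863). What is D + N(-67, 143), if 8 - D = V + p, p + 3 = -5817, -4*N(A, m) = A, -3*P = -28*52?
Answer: 2001498059647/342403908 ≈ 5845.4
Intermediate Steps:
P = 1456/3 (P = -(-28)*52/3 = -⅓*(-1456) = 1456/3 ≈ 485.33)
N(A, m) = -A/4
V = -58204591/85600977 (V = (1456/3)/2893 + 8361/(-9863) = (1456/3)*(1/2893) + 8361*(-1/9863) = 1456/8679 - 8361/9863 = -58204591/85600977 ≈ -0.67995)
p = -5820 (p = -3 - 5817 = -5820)
D = 498940698547/85600977 (D = 8 - (-58204591/85600977 - 5820) = 8 - 1*(-498255890731/85600977) = 8 + 498255890731/85600977 = 498940698547/85600977 ≈ 5828.7)
D + N(-67, 143) = 498940698547/85600977 - ¼*(-67) = 498940698547/85600977 + 67/4 = 2001498059647/342403908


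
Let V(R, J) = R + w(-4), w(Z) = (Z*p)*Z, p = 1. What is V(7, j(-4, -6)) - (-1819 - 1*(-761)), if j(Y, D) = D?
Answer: 1081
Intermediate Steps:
w(Z) = Z² (w(Z) = (Z*1)*Z = Z*Z = Z²)
V(R, J) = 16 + R (V(R, J) = R + (-4)² = R + 16 = 16 + R)
V(7, j(-4, -6)) - (-1819 - 1*(-761)) = (16 + 7) - (-1819 - 1*(-761)) = 23 - (-1819 + 761) = 23 - 1*(-1058) = 23 + 1058 = 1081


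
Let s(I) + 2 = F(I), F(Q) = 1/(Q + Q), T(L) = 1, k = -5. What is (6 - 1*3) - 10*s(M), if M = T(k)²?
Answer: 18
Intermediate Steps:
M = 1 (M = 1² = 1)
F(Q) = 1/(2*Q)
s(I) = -2 + 1/(2*I)
(6 - 1*3) - 10*s(M) = (6 - 1*3) - 10*(-2 + (½)/1) = (6 - 3) - 10*(-2 + (½)*1) = 3 - 10*(-2 + ½) = 3 - 10*(-3/2) = 3 + 15 = 18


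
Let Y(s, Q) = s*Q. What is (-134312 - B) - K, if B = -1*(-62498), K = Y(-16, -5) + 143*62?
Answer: -205756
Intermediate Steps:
Y(s, Q) = Q*s
K = 8946 (K = -5*(-16) + 143*62 = 80 + 8866 = 8946)
B = 62498
(-134312 - B) - K = (-134312 - 1*62498) - 1*8946 = (-134312 - 62498) - 8946 = -196810 - 8946 = -205756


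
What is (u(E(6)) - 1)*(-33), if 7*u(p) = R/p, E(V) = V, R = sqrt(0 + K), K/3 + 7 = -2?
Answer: 33 - 33*I*sqrt(3)/14 ≈ 33.0 - 4.0827*I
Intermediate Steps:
K = -27 (K = -21 + 3*(-2) = -21 - 6 = -27)
R = 3*I*sqrt(3) (R = sqrt(0 - 27) = sqrt(-27) = 3*I*sqrt(3) ≈ 5.1962*I)
u(p) = 3*I*sqrt(3)/(7*p) (u(p) = ((3*I*sqrt(3))/p)/7 = (3*I*sqrt(3)/p)/7 = 3*I*sqrt(3)/(7*p))
(u(E(6)) - 1)*(-33) = ((3/7)*I*sqrt(3)/6 - 1)*(-33) = ((3/7)*I*sqrt(3)*(1/6) - 1)*(-33) = (I*sqrt(3)/14 - 1)*(-33) = (-1 + I*sqrt(3)/14)*(-33) = 33 - 33*I*sqrt(3)/14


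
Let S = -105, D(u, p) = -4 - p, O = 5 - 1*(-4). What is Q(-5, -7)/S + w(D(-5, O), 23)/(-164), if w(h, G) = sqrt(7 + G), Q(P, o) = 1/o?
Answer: 1/735 - sqrt(30)/164 ≈ -0.032037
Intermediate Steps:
O = 9 (O = 5 + 4 = 9)
Q(-5, -7)/S + w(D(-5, O), 23)/(-164) = 1/(-7*(-105)) + sqrt(7 + 23)/(-164) = -1/7*(-1/105) + sqrt(30)*(-1/164) = 1/735 - sqrt(30)/164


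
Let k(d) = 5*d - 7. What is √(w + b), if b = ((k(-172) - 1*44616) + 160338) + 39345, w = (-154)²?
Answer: 2*√44479 ≈ 421.80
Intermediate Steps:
w = 23716
k(d) = -7 + 5*d
b = 154200 (b = (((-7 + 5*(-172)) - 1*44616) + 160338) + 39345 = (((-7 - 860) - 44616) + 160338) + 39345 = ((-867 - 44616) + 160338) + 39345 = (-45483 + 160338) + 39345 = 114855 + 39345 = 154200)
√(w + b) = √(23716 + 154200) = √177916 = 2*√44479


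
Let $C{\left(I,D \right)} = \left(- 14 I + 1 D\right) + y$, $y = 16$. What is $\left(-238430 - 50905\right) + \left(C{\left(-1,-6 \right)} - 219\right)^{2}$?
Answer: $-251310$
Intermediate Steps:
$C{\left(I,D \right)} = 16 + D - 14 I$ ($C{\left(I,D \right)} = \left(- 14 I + 1 D\right) + 16 = \left(- 14 I + D\right) + 16 = \left(D - 14 I\right) + 16 = 16 + D - 14 I$)
$\left(-238430 - 50905\right) + \left(C{\left(-1,-6 \right)} - 219\right)^{2} = \left(-238430 - 50905\right) + \left(\left(16 - 6 - -14\right) - 219\right)^{2} = -289335 + \left(\left(16 - 6 + 14\right) - 219\right)^{2} = -289335 + \left(24 - 219\right)^{2} = -289335 + \left(-195\right)^{2} = -289335 + 38025 = -251310$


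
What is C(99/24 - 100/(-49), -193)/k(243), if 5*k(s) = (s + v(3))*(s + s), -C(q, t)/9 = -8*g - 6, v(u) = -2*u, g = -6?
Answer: -35/2133 ≈ -0.016409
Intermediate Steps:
C(q, t) = -378 (C(q, t) = -9*(-8*(-6) - 6) = -9*(48 - 6) = -9*42 = -378)
k(s) = 2*s*(-6 + s)/5 (k(s) = ((s - 2*3)*(s + s))/5 = ((s - 6)*(2*s))/5 = ((-6 + s)*(2*s))/5 = (2*s*(-6 + s))/5 = 2*s*(-6 + s)/5)
C(99/24 - 100/(-49), -193)/k(243) = -378*5/(486*(-6 + 243)) = -378/((⅖)*243*237) = -378/115182/5 = -378*5/115182 = -35/2133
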